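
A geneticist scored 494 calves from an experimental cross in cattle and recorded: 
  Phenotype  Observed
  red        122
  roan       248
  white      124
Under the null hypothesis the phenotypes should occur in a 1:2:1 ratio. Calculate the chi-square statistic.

0.024

The 1:2:1 ratio has 4 parts, so with N = 494 the expected counts are:
  red: 494 × 1/4 = 123.5
  roan: 494 × 2/4 = 247
  white: 494 × 1/4 = 123.5
χ² = Σ (O − E)² / E
  red: (122 − 123.5)² / 123.5 = 0.0182
  roan: (248 − 247)² / 247 = 0.0040
  white: (124 − 123.5)² / 123.5 = 0.0020
χ² = 0.0182 + 0.0040 + 0.0020 = 0.0242 ≈ 0.024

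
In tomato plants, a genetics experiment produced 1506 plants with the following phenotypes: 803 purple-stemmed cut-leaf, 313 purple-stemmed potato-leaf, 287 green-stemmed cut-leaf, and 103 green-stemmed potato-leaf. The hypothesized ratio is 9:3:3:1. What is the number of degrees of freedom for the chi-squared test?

3

A goodness-of-fit test with 4 phenotype classes has df = 4 − 1 = 3.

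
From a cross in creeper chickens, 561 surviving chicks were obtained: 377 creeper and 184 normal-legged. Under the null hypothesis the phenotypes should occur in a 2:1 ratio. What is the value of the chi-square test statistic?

Under the 2:1 hypothesis (Σ ratio = 3, N = 561):
  creeper: 561 × 2/3 = 374
  normal-legged: 561 × 1/3 = 187
χ² = Σ (O − E)² / E
  creeper: (377 − 374)² / 374 = 0.0241
  normal-legged: (184 − 187)² / 187 = 0.0481
χ² = 0.0241 + 0.0481 = 0.0722 ≈ 0.072

0.072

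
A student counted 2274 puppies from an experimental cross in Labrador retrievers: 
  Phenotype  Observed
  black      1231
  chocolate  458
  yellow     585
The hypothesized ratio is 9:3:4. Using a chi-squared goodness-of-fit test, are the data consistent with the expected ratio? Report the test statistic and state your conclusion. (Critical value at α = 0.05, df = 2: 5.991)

4.635; consistent

Under the 9:3:4 hypothesis (Σ ratio = 16, N = 2274):
  black: 2274 × 9/16 = 1279.125
  chocolate: 2274 × 3/16 = 426.375
  yellow: 2274 × 4/16 = 568.5
χ² = Σ (O − E)² / E
  black: (1231 − 1279.125)² / 1279.125 = 1.8106
  chocolate: (458 − 426.375)² / 426.375 = 2.3457
  yellow: (585 − 568.5)² / 568.5 = 0.4789
χ² = 1.8106 + 2.3457 + 0.4789 = 4.6352 ≈ 4.635
Degrees of freedom = 3 − 1 = 2; critical value at α = 0.05 is 5.991.
Since 4.635 < 5.991, we fail to reject the null hypothesis — the data are consistent with the 9:3:4 ratio.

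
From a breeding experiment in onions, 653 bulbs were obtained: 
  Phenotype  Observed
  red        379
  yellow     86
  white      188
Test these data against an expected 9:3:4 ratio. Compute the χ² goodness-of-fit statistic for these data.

Under the 9:3:4 hypothesis (Σ ratio = 16, N = 653):
  red: 653 × 9/16 = 367.3125
  yellow: 653 × 3/16 = 122.4375
  white: 653 × 4/16 = 163.25
χ² = Σ (O − E)² / E
  red: (379 − 367.3125)² / 367.3125 = 0.3719
  yellow: (86 − 122.4375)² / 122.4375 = 10.8438
  white: (188 − 163.25)² / 163.25 = 3.7523
χ² = 0.3719 + 10.8438 + 3.7523 = 14.968

14.968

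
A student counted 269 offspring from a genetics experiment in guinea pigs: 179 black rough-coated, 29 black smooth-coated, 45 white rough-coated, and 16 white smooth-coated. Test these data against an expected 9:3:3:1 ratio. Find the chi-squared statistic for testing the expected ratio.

Total ratio parts = 16. Expected numbers out of 269:
  black rough-coated: 269 × 9/16 = 151.3125
  black smooth-coated: 269 × 3/16 = 50.4375
  white rough-coated: 269 × 3/16 = 50.4375
  white smooth-coated: 269 × 1/16 = 16.8125
χ² = Σ (O − E)² / E
  black rough-coated: (179 − 151.3125)² / 151.3125 = 5.0663
  black smooth-coated: (29 − 50.4375)² / 50.4375 = 9.1116
  white rough-coated: (45 − 50.4375)² / 50.4375 = 0.5862
  white smooth-coated: (16 − 16.8125)² / 16.8125 = 0.0393
χ² = 5.0663 + 9.1116 + 0.5862 + 0.0393 = 14.8034 ≈ 14.803

14.803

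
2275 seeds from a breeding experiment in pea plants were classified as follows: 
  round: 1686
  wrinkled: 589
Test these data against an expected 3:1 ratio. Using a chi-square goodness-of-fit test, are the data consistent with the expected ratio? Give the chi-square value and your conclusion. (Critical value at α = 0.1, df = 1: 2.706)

0.961; consistent

Expected counts for N = 2275 under a 3:1 ratio (total parts = 4):
  round: 2275 × 3/4 = 1706.25
  wrinkled: 2275 × 1/4 = 568.75
χ² = Σ (O − E)² / E
  round: (1686 − 1706.25)² / 1706.25 = 0.2403
  wrinkled: (589 − 568.75)² / 568.75 = 0.7210
χ² = 0.2403 + 0.7210 = 0.9613 ≈ 0.961
Degrees of freedom = 2 − 1 = 1; critical value at α = 0.1 is 2.706.
Since 0.961 < 2.706, we fail to reject the null hypothesis — the data are consistent with the 3:1 ratio.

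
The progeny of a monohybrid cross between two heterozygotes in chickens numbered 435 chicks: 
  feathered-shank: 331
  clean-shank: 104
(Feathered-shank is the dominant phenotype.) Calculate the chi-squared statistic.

For a monohybrid cross between heterozygotes with complete dominance, the expected phenotypic ratio is 3:1.
The 3:1 ratio has 4 parts, so with N = 435 the expected counts are:
  feathered-shank: 435 × 3/4 = 326.25
  clean-shank: 435 × 1/4 = 108.75
χ² = Σ (O − E)² / E
  feathered-shank: (331 − 326.25)² / 326.25 = 0.0692
  clean-shank: (104 − 108.75)² / 108.75 = 0.2075
χ² = 0.0692 + 0.2075 = 0.2767 ≈ 0.277

0.277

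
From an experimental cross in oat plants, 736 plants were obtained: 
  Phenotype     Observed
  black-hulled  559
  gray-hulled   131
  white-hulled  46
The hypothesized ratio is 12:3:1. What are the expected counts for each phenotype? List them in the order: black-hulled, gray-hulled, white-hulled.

552, 138, 46

The 12:3:1 ratio has 16 parts, so with N = 736 the expected counts are:
  black-hulled: 736 × 12/16 = 552
  gray-hulled: 736 × 3/16 = 138
  white-hulled: 736 × 1/16 = 46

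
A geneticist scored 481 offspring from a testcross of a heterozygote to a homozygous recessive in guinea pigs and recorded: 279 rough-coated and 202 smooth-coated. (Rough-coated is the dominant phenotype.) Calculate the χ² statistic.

A testcross of a heterozygote (Aa × aa) gives a 1:1 phenotypic ratio.
Total ratio parts = 2. Expected numbers out of 481:
  rough-coated: 481 × 1/2 = 240.5
  smooth-coated: 481 × 1/2 = 240.5
χ² = Σ (O − E)² / E
  rough-coated: (279 − 240.5)² / 240.5 = 6.1632
  smooth-coated: (202 − 240.5)² / 240.5 = 6.1632
χ² = 6.1632 + 6.1632 = 12.3264 ≈ 12.326

12.326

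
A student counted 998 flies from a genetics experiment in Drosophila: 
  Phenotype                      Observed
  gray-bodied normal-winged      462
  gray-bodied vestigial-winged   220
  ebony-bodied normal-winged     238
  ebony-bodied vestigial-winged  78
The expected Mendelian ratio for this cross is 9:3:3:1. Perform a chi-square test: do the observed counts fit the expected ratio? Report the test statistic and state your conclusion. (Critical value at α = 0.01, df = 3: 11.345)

41.113; not consistent

Total ratio parts = 16. Expected numbers out of 998:
  gray-bodied normal-winged: 998 × 9/16 = 561.375
  gray-bodied vestigial-winged: 998 × 3/16 = 187.125
  ebony-bodied normal-winged: 998 × 3/16 = 187.125
  ebony-bodied vestigial-winged: 998 × 1/16 = 62.375
χ² = Σ (O − E)² / E
  gray-bodied normal-winged: (462 − 561.375)² / 561.375 = 17.5914
  gray-bodied vestigial-winged: (220 − 187.125)² / 187.125 = 5.7756
  ebony-bodied normal-winged: (238 − 187.125)² / 187.125 = 13.8317
  ebony-bodied vestigial-winged: (78 − 62.375)² / 62.375 = 3.9141
χ² = 17.5914 + 5.7756 + 13.8317 + 3.9141 = 41.1128 ≈ 41.113
Degrees of freedom = 4 − 1 = 3; critical value at α = 0.01 is 11.345.
Since 41.113 > 11.345, we reject the null hypothesis — the data do not fit the 9:3:3:1 ratio.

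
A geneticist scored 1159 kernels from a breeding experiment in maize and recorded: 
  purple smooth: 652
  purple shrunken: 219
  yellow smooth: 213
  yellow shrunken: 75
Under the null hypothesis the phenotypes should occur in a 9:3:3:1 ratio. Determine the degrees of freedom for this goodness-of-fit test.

3

A goodness-of-fit test with 4 phenotype classes has df = 4 − 1 = 3.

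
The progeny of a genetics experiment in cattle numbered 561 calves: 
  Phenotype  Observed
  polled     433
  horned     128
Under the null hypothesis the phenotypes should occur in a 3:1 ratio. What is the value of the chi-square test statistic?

1.427

The 3:1 ratio has 4 parts, so with N = 561 the expected counts are:
  polled: 561 × 3/4 = 420.75
  horned: 561 × 1/4 = 140.25
χ² = Σ (O − E)² / E
  polled: (433 − 420.75)² / 420.75 = 0.3567
  horned: (128 − 140.25)² / 140.25 = 1.0700
χ² = 0.3567 + 1.0700 = 1.4267 ≈ 1.427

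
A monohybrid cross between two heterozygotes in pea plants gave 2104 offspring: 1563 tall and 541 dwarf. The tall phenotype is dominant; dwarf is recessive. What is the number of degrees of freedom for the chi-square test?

1

For a monohybrid cross between heterozygotes with complete dominance, the expected phenotypic ratio is 3:1.
A goodness-of-fit test with 2 phenotype classes has df = 2 − 1 = 1.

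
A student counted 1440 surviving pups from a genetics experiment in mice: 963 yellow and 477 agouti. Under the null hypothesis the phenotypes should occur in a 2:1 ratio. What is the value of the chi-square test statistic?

Total ratio parts = 3. Expected numbers out of 1440:
  yellow: 1440 × 2/3 = 960
  agouti: 1440 × 1/3 = 480
χ² = Σ (O − E)² / E
  yellow: (963 − 960)² / 960 = 0.0094
  agouti: (477 − 480)² / 480 = 0.0187
χ² = 0.0094 + 0.0187 = 0.0281 ≈ 0.028

0.028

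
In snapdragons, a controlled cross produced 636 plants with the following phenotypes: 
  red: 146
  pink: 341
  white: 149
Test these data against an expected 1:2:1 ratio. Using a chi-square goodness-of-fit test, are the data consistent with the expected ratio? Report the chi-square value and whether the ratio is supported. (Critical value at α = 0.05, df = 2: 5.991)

Under the 1:2:1 hypothesis (Σ ratio = 4, N = 636):
  red: 636 × 1/4 = 159
  pink: 636 × 2/4 = 318
  white: 636 × 1/4 = 159
χ² = Σ (O − E)² / E
  red: (146 − 159)² / 159 = 1.0629
  pink: (341 − 318)² / 318 = 1.6635
  white: (149 − 159)² / 159 = 0.6289
χ² = 1.0629 + 1.6635 + 0.6289 = 3.3553 ≈ 3.355
Degrees of freedom = 3 − 1 = 2; critical value at α = 0.05 is 5.991.
Since 3.355 < 5.991, we fail to reject the null hypothesis — the data are consistent with the 1:2:1 ratio.

3.355; consistent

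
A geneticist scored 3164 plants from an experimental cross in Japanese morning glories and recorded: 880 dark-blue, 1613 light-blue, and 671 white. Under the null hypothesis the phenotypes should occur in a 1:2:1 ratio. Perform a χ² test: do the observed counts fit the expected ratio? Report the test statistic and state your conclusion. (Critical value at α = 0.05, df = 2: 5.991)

Expected counts for N = 3164 under a 1:2:1 ratio (total parts = 4):
  dark-blue: 3164 × 1/4 = 791
  light-blue: 3164 × 2/4 = 1582
  white: 3164 × 1/4 = 791
χ² = Σ (O − E)² / E
  dark-blue: (880 − 791)² / 791 = 10.0139
  light-blue: (1613 − 1582)² / 1582 = 0.6075
  white: (671 − 791)² / 791 = 18.2048
χ² = 10.0139 + 0.6075 + 18.2048 = 28.8262 ≈ 28.826
Degrees of freedom = 3 − 1 = 2; critical value at α = 0.05 is 5.991.
Since 28.826 > 5.991, we reject the null hypothesis — the data do not fit the 1:2:1 ratio.

28.826; not consistent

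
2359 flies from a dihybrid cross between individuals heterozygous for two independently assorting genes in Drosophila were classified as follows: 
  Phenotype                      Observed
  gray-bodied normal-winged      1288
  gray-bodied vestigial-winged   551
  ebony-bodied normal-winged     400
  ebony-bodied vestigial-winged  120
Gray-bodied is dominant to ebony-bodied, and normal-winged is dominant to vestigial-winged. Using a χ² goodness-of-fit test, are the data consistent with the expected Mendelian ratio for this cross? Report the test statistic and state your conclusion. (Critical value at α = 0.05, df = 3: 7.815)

37.004; not consistent

A dihybrid F₂ with independent assortment and complete dominance at both loci gives a 9:3:3:1 phenotypic ratio.
Total ratio parts = 16. Expected numbers out of 2359:
  gray-bodied normal-winged: 2359 × 9/16 = 1326.9375
  gray-bodied vestigial-winged: 2359 × 3/16 = 442.3125
  ebony-bodied normal-winged: 2359 × 3/16 = 442.3125
  ebony-bodied vestigial-winged: 2359 × 1/16 = 147.4375
χ² = Σ (O − E)² / E
  gray-bodied normal-winged: (1288 − 1326.9375)² / 1326.9375 = 1.1426
  gray-bodied vestigial-winged: (551 − 442.3125)² / 442.3125 = 26.7073
  ebony-bodied normal-winged: (400 − 442.3125)² / 442.3125 = 4.0477
  ebony-bodied vestigial-winged: (120 − 147.4375)² / 147.4375 = 5.1060
χ² = 1.1426 + 26.7073 + 4.0477 + 5.1060 = 37.0036 ≈ 37.004
Degrees of freedom = 4 − 1 = 3; critical value at α = 0.05 is 7.815.
Since 37.004 > 7.815, we reject the null hypothesis — the data do not fit the 9:3:3:1 ratio.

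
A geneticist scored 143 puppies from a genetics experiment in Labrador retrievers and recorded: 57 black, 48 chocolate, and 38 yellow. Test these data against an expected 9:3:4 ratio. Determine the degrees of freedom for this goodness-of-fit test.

A goodness-of-fit test with 3 phenotype classes has df = 3 − 1 = 2.

2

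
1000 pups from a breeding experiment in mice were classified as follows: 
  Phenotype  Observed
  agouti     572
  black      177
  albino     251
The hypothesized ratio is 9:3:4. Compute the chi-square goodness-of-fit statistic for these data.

The 9:3:4 ratio has 16 parts, so with N = 1000 the expected counts are:
  agouti: 1000 × 9/16 = 562.5
  black: 1000 × 3/16 = 187.5
  albino: 1000 × 4/16 = 250
χ² = Σ (O − E)² / E
  agouti: (572 − 562.5)² / 562.5 = 0.1604
  black: (177 − 187.5)² / 187.5 = 0.5880
  albino: (251 − 250)² / 250 = 0.0040
χ² = 0.1604 + 0.5880 + 0.0040 = 0.7524 ≈ 0.752

0.752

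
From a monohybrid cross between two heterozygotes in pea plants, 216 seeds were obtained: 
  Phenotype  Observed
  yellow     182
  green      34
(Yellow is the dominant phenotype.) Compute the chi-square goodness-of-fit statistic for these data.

9.877

For a monohybrid cross between heterozygotes with complete dominance, the expected phenotypic ratio is 3:1.
The 3:1 ratio has 4 parts, so with N = 216 the expected counts are:
  yellow: 216 × 3/4 = 162
  green: 216 × 1/4 = 54
χ² = Σ (O − E)² / E
  yellow: (182 − 162)² / 162 = 2.4691
  green: (34 − 54)² / 54 = 7.4074
χ² = 2.4691 + 7.4074 = 9.8765 ≈ 9.877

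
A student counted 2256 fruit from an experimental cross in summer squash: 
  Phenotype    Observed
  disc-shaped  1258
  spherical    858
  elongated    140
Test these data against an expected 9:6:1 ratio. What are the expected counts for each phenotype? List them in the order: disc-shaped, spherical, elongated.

1269, 846, 141

Total ratio parts = 16. Expected numbers out of 2256:
  disc-shaped: 2256 × 9/16 = 1269
  spherical: 2256 × 6/16 = 846
  elongated: 2256 × 1/16 = 141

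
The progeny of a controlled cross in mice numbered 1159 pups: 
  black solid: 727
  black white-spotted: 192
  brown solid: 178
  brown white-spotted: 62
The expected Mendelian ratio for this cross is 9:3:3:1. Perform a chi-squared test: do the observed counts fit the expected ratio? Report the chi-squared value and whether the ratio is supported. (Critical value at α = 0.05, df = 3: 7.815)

Expected counts for N = 1159 under a 9:3:3:1 ratio (total parts = 16):
  black solid: 1159 × 9/16 = 651.9375
  black white-spotted: 1159 × 3/16 = 217.3125
  brown solid: 1159 × 3/16 = 217.3125
  brown white-spotted: 1159 × 1/16 = 72.4375
χ² = Σ (O − E)² / E
  black solid: (727 − 651.9375)² / 651.9375 = 8.6425
  black white-spotted: (192 − 217.3125)² / 217.3125 = 2.9484
  brown solid: (178 − 217.3125)² / 217.3125 = 7.1118
  brown white-spotted: (62 − 72.4375)² / 72.4375 = 1.5039
χ² = 8.6425 + 2.9484 + 7.1118 + 1.5039 = 20.2066 ≈ 20.207
Degrees of freedom = 4 − 1 = 3; critical value at α = 0.05 is 7.815.
Since 20.207 > 7.815, we reject the null hypothesis — the data do not fit the 9:3:3:1 ratio.

20.207; not consistent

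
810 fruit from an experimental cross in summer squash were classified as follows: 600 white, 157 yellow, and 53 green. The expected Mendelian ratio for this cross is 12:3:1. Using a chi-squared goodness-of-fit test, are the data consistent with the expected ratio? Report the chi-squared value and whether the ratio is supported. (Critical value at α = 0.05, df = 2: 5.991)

Total ratio parts = 16. Expected numbers out of 810:
  white: 810 × 12/16 = 607.5
  yellow: 810 × 3/16 = 151.875
  green: 810 × 1/16 = 50.625
χ² = Σ (O − E)² / E
  white: (600 − 607.5)² / 607.5 = 0.0926
  yellow: (157 − 151.875)² / 151.875 = 0.1729
  green: (53 − 50.625)² / 50.625 = 0.1114
χ² = 0.0926 + 0.1729 + 0.1114 = 0.3769 ≈ 0.377
Degrees of freedom = 3 − 1 = 2; critical value at α = 0.05 is 5.991.
Since 0.377 < 5.991, we fail to reject the null hypothesis — the data are consistent with the 12:3:1 ratio.

0.377; consistent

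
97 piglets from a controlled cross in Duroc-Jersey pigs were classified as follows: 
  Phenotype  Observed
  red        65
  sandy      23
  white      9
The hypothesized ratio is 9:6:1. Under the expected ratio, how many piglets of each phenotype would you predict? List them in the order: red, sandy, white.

Total ratio parts = 16. Expected numbers out of 97:
  red: 97 × 9/16 = 54.5625
  sandy: 97 × 6/16 = 36.375
  white: 97 × 1/16 = 6.0625

54.5625, 36.375, 6.0625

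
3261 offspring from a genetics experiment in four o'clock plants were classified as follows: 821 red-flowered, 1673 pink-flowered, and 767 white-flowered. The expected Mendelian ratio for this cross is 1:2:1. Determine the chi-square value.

4.004

Total ratio parts = 4. Expected numbers out of 3261:
  red-flowered: 3261 × 1/4 = 815.25
  pink-flowered: 3261 × 2/4 = 1630.5
  white-flowered: 3261 × 1/4 = 815.25
χ² = Σ (O − E)² / E
  red-flowered: (821 − 815.25)² / 815.25 = 0.0406
  pink-flowered: (1673 − 1630.5)² / 1630.5 = 1.1078
  white-flowered: (767 − 815.25)² / 815.25 = 2.8556
χ² = 0.0406 + 1.1078 + 2.8556 = 4.004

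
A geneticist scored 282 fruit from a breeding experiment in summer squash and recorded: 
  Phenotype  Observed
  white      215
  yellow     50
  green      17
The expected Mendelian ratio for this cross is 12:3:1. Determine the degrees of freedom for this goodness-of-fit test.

2

A goodness-of-fit test with 3 phenotype classes has df = 3 − 1 = 2.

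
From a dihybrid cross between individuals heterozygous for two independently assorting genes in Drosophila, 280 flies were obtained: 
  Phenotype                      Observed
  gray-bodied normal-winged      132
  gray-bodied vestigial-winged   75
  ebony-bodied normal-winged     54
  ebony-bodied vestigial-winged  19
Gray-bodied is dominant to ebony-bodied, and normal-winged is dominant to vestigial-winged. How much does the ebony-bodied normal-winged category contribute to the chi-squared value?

0.043

A dihybrid F₂ with independent assortment and complete dominance at both loci gives a 9:3:3:1 phenotypic ratio.
Total ratio parts = 16. Expected numbers out of 280:
  gray-bodied normal-winged: 280 × 9/16 = 157.5
  gray-bodied vestigial-winged: 280 × 3/16 = 52.5
  ebony-bodied normal-winged: 280 × 3/16 = 52.5
  ebony-bodied vestigial-winged: 280 × 1/16 = 17.5
Contribution of ebony-bodied normal-winged: (54 − 52.5)² / 52.5 = 0.0429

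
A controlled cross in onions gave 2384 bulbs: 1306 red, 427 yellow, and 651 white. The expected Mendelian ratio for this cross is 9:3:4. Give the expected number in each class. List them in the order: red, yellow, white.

Total ratio parts = 16. Expected numbers out of 2384:
  red: 2384 × 9/16 = 1341
  yellow: 2384 × 3/16 = 447
  white: 2384 × 4/16 = 596

1341, 447, 596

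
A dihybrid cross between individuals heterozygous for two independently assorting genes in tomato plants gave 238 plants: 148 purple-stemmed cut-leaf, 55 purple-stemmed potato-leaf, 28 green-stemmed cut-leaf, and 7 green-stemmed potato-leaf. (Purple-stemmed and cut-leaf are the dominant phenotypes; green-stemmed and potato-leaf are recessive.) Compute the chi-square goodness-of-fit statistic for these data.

14.265

A dihybrid F₂ with independent assortment and complete dominance at both loci gives a 9:3:3:1 phenotypic ratio.
Under the 9:3:3:1 hypothesis (Σ ratio = 16, N = 238):
  purple-stemmed cut-leaf: 238 × 9/16 = 133.875
  purple-stemmed potato-leaf: 238 × 3/16 = 44.625
  green-stemmed cut-leaf: 238 × 3/16 = 44.625
  green-stemmed potato-leaf: 238 × 1/16 = 14.875
χ² = Σ (O − E)² / E
  purple-stemmed cut-leaf: (148 − 133.875)² / 133.875 = 1.4903
  purple-stemmed potato-leaf: (55 − 44.625)² / 44.625 = 2.4121
  green-stemmed cut-leaf: (28 − 44.625)² / 44.625 = 6.1936
  green-stemmed potato-leaf: (7 − 14.875)² / 14.875 = 4.1691
χ² = 1.4903 + 2.4121 + 6.1936 + 4.1691 = 14.2651 ≈ 14.265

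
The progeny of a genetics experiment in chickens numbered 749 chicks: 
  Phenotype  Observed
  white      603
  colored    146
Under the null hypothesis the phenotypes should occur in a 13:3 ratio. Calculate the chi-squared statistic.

0.271

The 13:3 ratio has 16 parts, so with N = 749 the expected counts are:
  white: 749 × 13/16 = 608.5625
  colored: 749 × 3/16 = 140.4375
χ² = Σ (O − E)² / E
  white: (603 − 608.5625)² / 608.5625 = 0.0508
  colored: (146 − 140.4375)² / 140.4375 = 0.2203
χ² = 0.0508 + 0.2203 = 0.2711 ≈ 0.271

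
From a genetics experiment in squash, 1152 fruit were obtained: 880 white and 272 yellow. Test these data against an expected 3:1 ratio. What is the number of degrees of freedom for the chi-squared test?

A goodness-of-fit test with 2 phenotype classes has df = 2 − 1 = 1.

1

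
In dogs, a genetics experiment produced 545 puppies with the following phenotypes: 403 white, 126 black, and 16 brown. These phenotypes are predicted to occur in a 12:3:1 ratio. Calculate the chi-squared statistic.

15.208

The 12:3:1 ratio has 16 parts, so with N = 545 the expected counts are:
  white: 545 × 12/16 = 408.75
  black: 545 × 3/16 = 102.1875
  brown: 545 × 1/16 = 34.0625
χ² = Σ (O − E)² / E
  white: (403 − 408.75)² / 408.75 = 0.0809
  black: (126 − 102.1875)² / 102.1875 = 5.5490
  brown: (16 − 34.0625)² / 34.0625 = 9.5781
χ² = 0.0809 + 5.5490 + 9.5781 = 15.208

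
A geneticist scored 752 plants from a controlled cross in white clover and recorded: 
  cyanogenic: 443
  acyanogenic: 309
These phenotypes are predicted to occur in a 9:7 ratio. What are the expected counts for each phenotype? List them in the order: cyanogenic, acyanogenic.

423, 329

The 9:7 ratio has 16 parts, so with N = 752 the expected counts are:
  cyanogenic: 752 × 9/16 = 423
  acyanogenic: 752 × 7/16 = 329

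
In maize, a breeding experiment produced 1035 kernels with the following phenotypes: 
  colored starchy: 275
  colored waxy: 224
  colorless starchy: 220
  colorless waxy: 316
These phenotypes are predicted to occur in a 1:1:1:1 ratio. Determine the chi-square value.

Total ratio parts = 4. Expected numbers out of 1035:
  colored starchy: 1035 × 1/4 = 258.75
  colored waxy: 1035 × 1/4 = 258.75
  colorless starchy: 1035 × 1/4 = 258.75
  colorless waxy: 1035 × 1/4 = 258.75
χ² = Σ (O − E)² / E
  colored starchy: (275 − 258.75)² / 258.75 = 1.0205
  colored waxy: (224 − 258.75)² / 258.75 = 4.6669
  colorless starchy: (220 − 258.75)² / 258.75 = 5.8031
  colorless waxy: (316 − 258.75)² / 258.75 = 12.6669
χ² = 1.0205 + 4.6669 + 5.8031 + 12.6669 = 24.1574 ≈ 24.157

24.157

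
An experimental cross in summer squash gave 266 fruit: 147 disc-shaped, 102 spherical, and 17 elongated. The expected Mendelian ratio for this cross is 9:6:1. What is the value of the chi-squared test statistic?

0.105

Under the 9:6:1 hypothesis (Σ ratio = 16, N = 266):
  disc-shaped: 266 × 9/16 = 149.625
  spherical: 266 × 6/16 = 99.75
  elongated: 266 × 1/16 = 16.625
χ² = Σ (O − E)² / E
  disc-shaped: (147 − 149.625)² / 149.625 = 0.0461
  spherical: (102 − 99.75)² / 99.75 = 0.0508
  elongated: (17 − 16.625)² / 16.625 = 0.0085
χ² = 0.0461 + 0.0508 + 0.0085 = 0.1054 ≈ 0.105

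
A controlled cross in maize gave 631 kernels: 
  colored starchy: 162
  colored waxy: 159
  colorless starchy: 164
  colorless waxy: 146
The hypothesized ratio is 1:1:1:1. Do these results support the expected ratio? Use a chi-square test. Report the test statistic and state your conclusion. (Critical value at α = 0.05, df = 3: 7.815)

Under the 1:1:1:1 hypothesis (Σ ratio = 4, N = 631):
  colored starchy: 631 × 1/4 = 157.75
  colored waxy: 631 × 1/4 = 157.75
  colorless starchy: 631 × 1/4 = 157.75
  colorless waxy: 631 × 1/4 = 157.75
χ² = Σ (O − E)² / E
  colored starchy: (162 − 157.75)² / 157.75 = 0.1145
  colored waxy: (159 − 157.75)² / 157.75 = 0.0099
  colorless starchy: (164 − 157.75)² / 157.75 = 0.2476
  colorless waxy: (146 − 157.75)² / 157.75 = 0.8752
χ² = 0.1145 + 0.0099 + 0.2476 + 0.8752 = 1.2472 ≈ 1.247
Degrees of freedom = 4 − 1 = 3; critical value at α = 0.05 is 7.815.
Since 1.247 < 7.815, we fail to reject the null hypothesis — the data are consistent with the 1:1:1:1 ratio.

1.247; consistent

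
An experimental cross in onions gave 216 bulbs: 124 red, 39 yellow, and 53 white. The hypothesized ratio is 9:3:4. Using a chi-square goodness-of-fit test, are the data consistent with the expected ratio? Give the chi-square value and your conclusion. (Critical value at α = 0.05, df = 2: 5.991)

The 9:3:4 ratio has 16 parts, so with N = 216 the expected counts are:
  red: 216 × 9/16 = 121.5
  yellow: 216 × 3/16 = 40.5
  white: 216 × 4/16 = 54
χ² = Σ (O − E)² / E
  red: (124 − 121.5)² / 121.5 = 0.0514
  yellow: (39 − 40.5)² / 40.5 = 0.0556
  white: (53 − 54)² / 54 = 0.0185
χ² = 0.0514 + 0.0556 + 0.0185 = 0.1255 ≈ 0.126
Degrees of freedom = 3 − 1 = 2; critical value at α = 0.05 is 5.991.
Since 0.126 < 5.991, we fail to reject the null hypothesis — the data are consistent with the 9:3:4 ratio.

0.126; consistent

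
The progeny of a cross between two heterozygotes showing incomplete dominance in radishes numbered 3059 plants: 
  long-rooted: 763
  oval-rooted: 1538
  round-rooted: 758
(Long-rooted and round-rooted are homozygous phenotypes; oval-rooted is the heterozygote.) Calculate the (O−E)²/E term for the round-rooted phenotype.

0.060

With incomplete dominance, a heterozygote × heterozygote cross gives a 1:2:1 phenotypic ratio.
The 1:2:1 ratio has 4 parts, so with N = 3059 the expected counts are:
  long-rooted: 3059 × 1/4 = 764.75
  oval-rooted: 3059 × 2/4 = 1529.5
  round-rooted: 3059 × 1/4 = 764.75
Contribution of round-rooted: (758 − 764.75)² / 764.75 = 0.0596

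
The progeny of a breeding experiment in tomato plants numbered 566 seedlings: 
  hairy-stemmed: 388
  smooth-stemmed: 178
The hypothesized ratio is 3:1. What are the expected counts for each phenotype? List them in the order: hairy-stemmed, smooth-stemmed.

Under the 3:1 hypothesis (Σ ratio = 4, N = 566):
  hairy-stemmed: 566 × 3/4 = 424.5
  smooth-stemmed: 566 × 1/4 = 141.5

424.5, 141.5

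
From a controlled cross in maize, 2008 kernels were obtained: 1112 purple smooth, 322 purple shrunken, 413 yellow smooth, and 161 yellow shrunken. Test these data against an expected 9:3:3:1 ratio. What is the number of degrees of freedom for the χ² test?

3

A goodness-of-fit test with 4 phenotype classes has df = 4 − 1 = 3.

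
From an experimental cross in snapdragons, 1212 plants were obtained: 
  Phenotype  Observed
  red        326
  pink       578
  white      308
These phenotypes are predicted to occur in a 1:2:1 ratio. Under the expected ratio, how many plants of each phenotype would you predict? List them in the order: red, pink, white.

Expected counts for N = 1212 under a 1:2:1 ratio (total parts = 4):
  red: 1212 × 1/4 = 303
  pink: 1212 × 2/4 = 606
  white: 1212 × 1/4 = 303

303, 606, 303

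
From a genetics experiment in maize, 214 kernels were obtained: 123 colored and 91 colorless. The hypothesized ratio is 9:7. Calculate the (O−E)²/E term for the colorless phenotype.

0.074

The 9:7 ratio has 16 parts, so with N = 214 the expected counts are:
  colored: 214 × 9/16 = 120.375
  colorless: 214 × 7/16 = 93.625
Contribution of colorless: (91 − 93.625)² / 93.625 = 0.0736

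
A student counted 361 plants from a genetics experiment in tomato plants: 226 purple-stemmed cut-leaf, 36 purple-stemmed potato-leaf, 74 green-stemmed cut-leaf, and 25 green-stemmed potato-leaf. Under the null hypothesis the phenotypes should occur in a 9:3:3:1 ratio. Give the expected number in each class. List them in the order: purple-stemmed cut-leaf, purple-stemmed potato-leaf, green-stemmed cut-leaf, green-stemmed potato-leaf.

203.0625, 67.6875, 67.6875, 22.5625

Expected counts for N = 361 under a 9:3:3:1 ratio (total parts = 16):
  purple-stemmed cut-leaf: 361 × 9/16 = 203.0625
  purple-stemmed potato-leaf: 361 × 3/16 = 67.6875
  green-stemmed cut-leaf: 361 × 3/16 = 67.6875
  green-stemmed potato-leaf: 361 × 1/16 = 22.5625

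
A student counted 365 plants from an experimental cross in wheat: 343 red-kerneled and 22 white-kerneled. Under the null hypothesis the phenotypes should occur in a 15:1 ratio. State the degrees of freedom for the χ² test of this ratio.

A goodness-of-fit test with 2 phenotype classes has df = 2 − 1 = 1.

1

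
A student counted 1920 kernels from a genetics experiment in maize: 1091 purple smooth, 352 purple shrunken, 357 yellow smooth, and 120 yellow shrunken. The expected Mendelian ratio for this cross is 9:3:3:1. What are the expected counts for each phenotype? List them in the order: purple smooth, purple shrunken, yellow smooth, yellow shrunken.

The 9:3:3:1 ratio has 16 parts, so with N = 1920 the expected counts are:
  purple smooth: 1920 × 9/16 = 1080
  purple shrunken: 1920 × 3/16 = 360
  yellow smooth: 1920 × 3/16 = 360
  yellow shrunken: 1920 × 1/16 = 120

1080, 360, 360, 120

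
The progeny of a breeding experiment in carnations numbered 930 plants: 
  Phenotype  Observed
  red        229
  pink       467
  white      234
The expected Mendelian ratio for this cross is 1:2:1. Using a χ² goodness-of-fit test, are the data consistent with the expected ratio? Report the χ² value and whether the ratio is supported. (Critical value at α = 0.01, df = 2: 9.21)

0.071; consistent

The 1:2:1 ratio has 4 parts, so with N = 930 the expected counts are:
  red: 930 × 1/4 = 232.5
  pink: 930 × 2/4 = 465
  white: 930 × 1/4 = 232.5
χ² = Σ (O − E)² / E
  red: (229 − 232.5)² / 232.5 = 0.0527
  pink: (467 − 465)² / 465 = 0.0086
  white: (234 − 232.5)² / 232.5 = 0.0097
χ² = 0.0527 + 0.0086 + 0.0097 = 0.071
Degrees of freedom = 3 − 1 = 2; critical value at α = 0.01 is 9.21.
Since 0.071 < 9.21, we fail to reject the null hypothesis — the data are consistent with the 1:2:1 ratio.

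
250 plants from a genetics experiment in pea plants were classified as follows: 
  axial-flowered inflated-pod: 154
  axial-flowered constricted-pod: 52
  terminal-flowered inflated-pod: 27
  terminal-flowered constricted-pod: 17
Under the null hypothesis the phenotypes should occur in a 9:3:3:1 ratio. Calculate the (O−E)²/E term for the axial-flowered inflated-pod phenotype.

1.272

Total ratio parts = 16. Expected numbers out of 250:
  axial-flowered inflated-pod: 250 × 9/16 = 140.625
  axial-flowered constricted-pod: 250 × 3/16 = 46.875
  terminal-flowered inflated-pod: 250 × 3/16 = 46.875
  terminal-flowered constricted-pod: 250 × 1/16 = 15.625
Contribution of axial-flowered inflated-pod: (154 − 140.625)² / 140.625 = 1.2721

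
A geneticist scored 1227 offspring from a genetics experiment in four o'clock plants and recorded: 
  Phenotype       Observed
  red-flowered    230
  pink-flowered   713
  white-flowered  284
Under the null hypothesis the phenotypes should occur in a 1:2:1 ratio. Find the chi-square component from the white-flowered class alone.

The 1:2:1 ratio has 4 parts, so with N = 1227 the expected counts are:
  red-flowered: 1227 × 1/4 = 306.75
  pink-flowered: 1227 × 2/4 = 613.5
  white-flowered: 1227 × 1/4 = 306.75
Contribution of white-flowered: (284 − 306.75)² / 306.75 = 1.6872

1.687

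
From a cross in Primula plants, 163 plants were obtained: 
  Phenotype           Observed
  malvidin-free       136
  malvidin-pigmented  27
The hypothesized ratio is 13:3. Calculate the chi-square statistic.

0.511

Expected counts for N = 163 under a 13:3 ratio (total parts = 16):
  malvidin-free: 163 × 13/16 = 132.4375
  malvidin-pigmented: 163 × 3/16 = 30.5625
χ² = Σ (O − E)² / E
  malvidin-free: (136 − 132.4375)² / 132.4375 = 0.0958
  malvidin-pigmented: (27 − 30.5625)² / 30.5625 = 0.4153
χ² = 0.0958 + 0.4153 = 0.5111 ≈ 0.511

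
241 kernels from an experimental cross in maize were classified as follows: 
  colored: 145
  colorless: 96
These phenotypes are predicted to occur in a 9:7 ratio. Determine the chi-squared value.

1.502

Total ratio parts = 16. Expected numbers out of 241:
  colored: 241 × 9/16 = 135.5625
  colorless: 241 × 7/16 = 105.4375
χ² = Σ (O − E)² / E
  colored: (145 − 135.5625)² / 135.5625 = 0.6570
  colorless: (96 − 105.4375)² / 105.4375 = 0.8447
χ² = 0.6570 + 0.8447 = 1.5017 ≈ 1.502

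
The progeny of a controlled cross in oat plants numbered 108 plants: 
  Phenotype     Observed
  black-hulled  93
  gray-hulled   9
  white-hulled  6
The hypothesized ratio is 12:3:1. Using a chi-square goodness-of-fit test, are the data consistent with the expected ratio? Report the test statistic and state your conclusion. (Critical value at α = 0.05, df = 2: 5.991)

Under the 12:3:1 hypothesis (Σ ratio = 16, N = 108):
  black-hulled: 108 × 12/16 = 81
  gray-hulled: 108 × 3/16 = 20.25
  white-hulled: 108 × 1/16 = 6.75
χ² = Σ (O − E)² / E
  black-hulled: (93 − 81)² / 81 = 1.7778
  gray-hulled: (9 − 20.25)² / 20.25 = 6.2500
  white-hulled: (6 − 6.75)² / 6.75 = 0.0833
χ² = 1.7778 + 6.2500 + 0.0833 = 8.1111 ≈ 8.111
Degrees of freedom = 3 − 1 = 2; critical value at α = 0.05 is 5.991.
Since 8.111 > 5.991, we reject the null hypothesis — the data do not fit the 12:3:1 ratio.

8.111; not consistent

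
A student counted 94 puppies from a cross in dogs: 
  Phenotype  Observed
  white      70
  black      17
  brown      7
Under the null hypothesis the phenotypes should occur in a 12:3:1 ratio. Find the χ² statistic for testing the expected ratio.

0.241

Under the 12:3:1 hypothesis (Σ ratio = 16, N = 94):
  white: 94 × 12/16 = 70.5
  black: 94 × 3/16 = 17.625
  brown: 94 × 1/16 = 5.875
χ² = Σ (O − E)² / E
  white: (70 − 70.5)² / 70.5 = 0.0035
  black: (17 − 17.625)² / 17.625 = 0.0222
  brown: (7 − 5.875)² / 5.875 = 0.2154
χ² = 0.0035 + 0.0222 + 0.2154 = 0.2411 ≈ 0.241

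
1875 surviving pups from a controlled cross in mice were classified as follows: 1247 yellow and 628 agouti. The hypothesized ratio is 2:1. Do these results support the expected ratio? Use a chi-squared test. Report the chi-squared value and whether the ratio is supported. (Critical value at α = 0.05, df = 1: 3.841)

Under the 2:1 hypothesis (Σ ratio = 3, N = 1875):
  yellow: 1875 × 2/3 = 1250
  agouti: 1875 × 1/3 = 625
χ² = Σ (O − E)² / E
  yellow: (1247 − 1250)² / 1250 = 0.0072
  agouti: (628 − 625)² / 625 = 0.0144
χ² = 0.0072 + 0.0144 = 0.0216 ≈ 0.022
Degrees of freedom = 2 − 1 = 1; critical value at α = 0.05 is 3.841.
Since 0.022 < 3.841, we fail to reject the null hypothesis — the data are consistent with the 2:1 ratio.

0.022; consistent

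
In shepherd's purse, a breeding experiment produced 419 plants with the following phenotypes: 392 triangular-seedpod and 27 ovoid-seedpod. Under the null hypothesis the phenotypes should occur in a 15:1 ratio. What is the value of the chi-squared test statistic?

Expected counts for N = 419 under a 15:1 ratio (total parts = 16):
  triangular-seedpod: 419 × 15/16 = 392.8125
  ovoid-seedpod: 419 × 1/16 = 26.1875
χ² = Σ (O − E)² / E
  triangular-seedpod: (392 − 392.8125)² / 392.8125 = 0.0017
  ovoid-seedpod: (27 − 26.1875)² / 26.1875 = 0.0252
χ² = 0.0017 + 0.0252 = 0.0269 ≈ 0.027

0.027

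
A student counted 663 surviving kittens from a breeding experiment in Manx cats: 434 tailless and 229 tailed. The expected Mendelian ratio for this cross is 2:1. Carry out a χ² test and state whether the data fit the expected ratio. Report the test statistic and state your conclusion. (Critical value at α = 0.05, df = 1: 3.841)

0.434; consistent

The 2:1 ratio has 3 parts, so with N = 663 the expected counts are:
  tailless: 663 × 2/3 = 442
  tailed: 663 × 1/3 = 221
χ² = Σ (O − E)² / E
  tailless: (434 − 442)² / 442 = 0.1448
  tailed: (229 − 221)² / 221 = 0.2896
χ² = 0.1448 + 0.2896 = 0.4344 ≈ 0.434
Degrees of freedom = 2 − 1 = 1; critical value at α = 0.05 is 3.841.
Since 0.434 < 3.841, we fail to reject the null hypothesis — the data are consistent with the 2:1 ratio.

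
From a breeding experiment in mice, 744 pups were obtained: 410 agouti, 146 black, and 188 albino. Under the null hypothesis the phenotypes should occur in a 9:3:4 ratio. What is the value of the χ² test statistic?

The 9:3:4 ratio has 16 parts, so with N = 744 the expected counts are:
  agouti: 744 × 9/16 = 418.5
  black: 744 × 3/16 = 139.5
  albino: 744 × 4/16 = 186
χ² = Σ (O − E)² / E
  agouti: (410 − 418.5)² / 418.5 = 0.1726
  black: (146 − 139.5)² / 139.5 = 0.3029
  albino: (188 − 186)² / 186 = 0.0215
χ² = 0.1726 + 0.3029 + 0.0215 = 0.497

0.497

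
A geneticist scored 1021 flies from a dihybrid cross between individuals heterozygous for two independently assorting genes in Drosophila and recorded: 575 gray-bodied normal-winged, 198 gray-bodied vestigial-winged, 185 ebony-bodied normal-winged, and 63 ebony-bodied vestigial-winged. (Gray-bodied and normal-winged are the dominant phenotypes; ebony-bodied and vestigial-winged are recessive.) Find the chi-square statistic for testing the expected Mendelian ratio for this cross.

0.453

A dihybrid F₂ with independent assortment and complete dominance at both loci gives a 9:3:3:1 phenotypic ratio.
Total ratio parts = 16. Expected numbers out of 1021:
  gray-bodied normal-winged: 1021 × 9/16 = 574.3125
  gray-bodied vestigial-winged: 1021 × 3/16 = 191.4375
  ebony-bodied normal-winged: 1021 × 3/16 = 191.4375
  ebony-bodied vestigial-winged: 1021 × 1/16 = 63.8125
χ² = Σ (O − E)² / E
  gray-bodied normal-winged: (575 − 574.3125)² / 574.3125 = 0.0008
  gray-bodied vestigial-winged: (198 − 191.4375)² / 191.4375 = 0.2250
  ebony-bodied normal-winged: (185 − 191.4375)² / 191.4375 = 0.2165
  ebony-bodied vestigial-winged: (63 − 63.8125)² / 63.8125 = 0.0103
χ² = 0.0008 + 0.2250 + 0.2165 + 0.0103 = 0.4526 ≈ 0.453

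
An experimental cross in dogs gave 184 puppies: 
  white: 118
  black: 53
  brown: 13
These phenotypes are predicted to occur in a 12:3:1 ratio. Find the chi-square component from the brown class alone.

0.196

Total ratio parts = 16. Expected numbers out of 184:
  white: 184 × 12/16 = 138
  black: 184 × 3/16 = 34.5
  brown: 184 × 1/16 = 11.5
Contribution of brown: (13 − 11.5)² / 11.5 = 0.1957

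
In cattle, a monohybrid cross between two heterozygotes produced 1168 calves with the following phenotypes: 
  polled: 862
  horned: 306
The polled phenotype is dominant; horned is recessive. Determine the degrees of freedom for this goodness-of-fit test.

For a monohybrid cross between heterozygotes with complete dominance, the expected phenotypic ratio is 3:1.
A goodness-of-fit test with 2 phenotype classes has df = 2 − 1 = 1.

1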